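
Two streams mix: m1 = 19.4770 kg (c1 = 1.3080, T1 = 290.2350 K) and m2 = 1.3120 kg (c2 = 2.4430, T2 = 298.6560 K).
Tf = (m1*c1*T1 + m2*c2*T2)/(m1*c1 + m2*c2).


num = 8351.2595
den = 28.6811
Tf = 291.1761 K

291.1761 K


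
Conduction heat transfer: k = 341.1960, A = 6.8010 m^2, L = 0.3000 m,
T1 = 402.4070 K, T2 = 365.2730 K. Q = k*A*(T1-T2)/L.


dT = 37.1340 K
Q = 341.1960 * 6.8010 * 37.1340 / 0.3000 = 287228.2712 W

287228.2712 W


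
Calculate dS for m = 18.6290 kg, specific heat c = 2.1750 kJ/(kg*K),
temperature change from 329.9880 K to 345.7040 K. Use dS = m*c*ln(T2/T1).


T2/T1 = 1.0476
ln(T2/T1) = 0.0465
dS = 18.6290 * 2.1750 * 0.0465 = 1.8852 kJ/K

1.8852 kJ/K


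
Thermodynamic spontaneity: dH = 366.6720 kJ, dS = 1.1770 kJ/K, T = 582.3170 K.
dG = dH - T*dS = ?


T*dS = 582.3170 * 1.1770 = 685.3871 kJ
dG = 366.6720 - 685.3871 = -318.7151 kJ (spontaneous)

dG = -318.7151 kJ, spontaneous


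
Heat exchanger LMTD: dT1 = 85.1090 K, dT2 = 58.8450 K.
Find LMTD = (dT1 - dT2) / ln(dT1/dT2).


dT1/dT2 = 1.4463
ln(dT1/dT2) = 0.3690
LMTD = 26.2640 / 0.3690 = 71.1712 K

71.1712 K


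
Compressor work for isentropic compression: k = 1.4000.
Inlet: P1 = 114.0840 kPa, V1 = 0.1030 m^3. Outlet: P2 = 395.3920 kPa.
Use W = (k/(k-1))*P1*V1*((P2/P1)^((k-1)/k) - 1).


(k-1)/k = 0.2857
(P2/P1)^exp = 1.4264
W = 3.5000 * 114.0840 * 0.1030 * (1.4264 - 1) = 17.5351 kJ

17.5351 kJ


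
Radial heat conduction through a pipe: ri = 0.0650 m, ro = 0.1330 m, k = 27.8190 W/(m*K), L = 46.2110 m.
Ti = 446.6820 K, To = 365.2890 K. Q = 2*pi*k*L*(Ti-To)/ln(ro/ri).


dT = 81.3930 K
ln(ro/ri) = 0.7160
Q = 2*pi*27.8190*46.2110*81.3930 / 0.7160 = 918256.3051 W

918256.3051 W


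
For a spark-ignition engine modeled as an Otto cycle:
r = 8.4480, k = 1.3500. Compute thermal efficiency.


r^(k-1) = 2.1104
eta = 1 - 1/2.1104 = 0.5262 = 52.6155%

52.6155%


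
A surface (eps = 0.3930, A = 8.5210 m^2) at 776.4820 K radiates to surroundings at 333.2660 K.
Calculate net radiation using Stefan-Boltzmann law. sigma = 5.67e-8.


T^4 = 3.6352e+11
Tsurr^4 = 1.2336e+10
Q = 0.3930 * 5.67e-8 * 8.5210 * 3.5118e+11 = 66680.4348 W

66680.4348 W


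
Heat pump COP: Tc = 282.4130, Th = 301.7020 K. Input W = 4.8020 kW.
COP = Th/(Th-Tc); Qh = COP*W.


COP = 301.7020 / 19.2890 = 15.6411
Qh = 15.6411 * 4.8020 = 75.1088 kW

COP = 15.6411, Qh = 75.1088 kW


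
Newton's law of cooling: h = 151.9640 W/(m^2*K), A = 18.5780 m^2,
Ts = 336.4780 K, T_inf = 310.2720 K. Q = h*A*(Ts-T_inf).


dT = 26.2060 K
Q = 151.9640 * 18.5780 * 26.2060 = 73984.4436 W

73984.4436 W


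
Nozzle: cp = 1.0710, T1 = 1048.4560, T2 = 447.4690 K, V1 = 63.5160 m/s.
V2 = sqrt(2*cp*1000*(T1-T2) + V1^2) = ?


dT = 600.9870 K
2*cp*1000*dT = 1287314.1540
V1^2 = 4034.2823
V2 = sqrt(1291348.4363) = 1136.3751 m/s

1136.3751 m/s


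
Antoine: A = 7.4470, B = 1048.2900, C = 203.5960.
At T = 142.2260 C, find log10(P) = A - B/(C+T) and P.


C+T = 345.8220
B/(C+T) = 3.0313
log10(P) = 7.4470 - 3.0313 = 4.4157
P = 10^4.4157 = 26043.5787 mmHg

26043.5787 mmHg


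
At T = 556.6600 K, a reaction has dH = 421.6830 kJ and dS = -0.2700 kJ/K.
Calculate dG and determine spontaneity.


T*dS = 556.6600 * -0.2700 = -150.2982 kJ
dG = 421.6830 + 150.2982 = 571.9812 kJ (non-spontaneous)

dG = 571.9812 kJ, non-spontaneous


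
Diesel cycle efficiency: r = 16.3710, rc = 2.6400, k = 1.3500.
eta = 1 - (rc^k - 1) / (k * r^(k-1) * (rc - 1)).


r^(k-1) = 2.6603
rc^k = 3.7082
eta = 0.5402 = 54.0189%

54.0189%


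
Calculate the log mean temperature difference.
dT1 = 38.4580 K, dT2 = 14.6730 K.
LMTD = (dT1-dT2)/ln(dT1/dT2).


dT1/dT2 = 2.6210
ln(dT1/dT2) = 0.9636
LMTD = 23.7850 / 0.9636 = 24.6846 K

24.6846 K


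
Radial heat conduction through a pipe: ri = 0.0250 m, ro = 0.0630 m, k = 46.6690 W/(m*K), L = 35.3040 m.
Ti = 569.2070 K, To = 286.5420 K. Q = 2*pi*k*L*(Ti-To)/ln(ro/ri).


dT = 282.6650 K
ln(ro/ri) = 0.9243
Q = 2*pi*46.6690*35.3040*282.6650 / 0.9243 = 3165998.2671 W

3165998.2671 W


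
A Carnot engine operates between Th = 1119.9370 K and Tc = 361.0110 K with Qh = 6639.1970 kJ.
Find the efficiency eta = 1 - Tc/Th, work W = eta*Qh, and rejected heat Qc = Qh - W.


eta = 1 - 361.0110/1119.9370 = 0.6777
W = 0.6777 * 6639.1970 = 4499.0559 kJ
Qc = 6639.1970 - 4499.0559 = 2140.1411 kJ

eta = 67.7651%, W = 4499.0559 kJ, Qc = 2140.1411 kJ


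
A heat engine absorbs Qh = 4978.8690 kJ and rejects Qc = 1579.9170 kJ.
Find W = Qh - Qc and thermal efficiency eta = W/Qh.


W = 4978.8690 - 1579.9170 = 3398.9520 kJ
eta = 3398.9520 / 4978.8690 = 0.6827 = 68.2676%

W = 3398.9520 kJ, eta = 68.2676%


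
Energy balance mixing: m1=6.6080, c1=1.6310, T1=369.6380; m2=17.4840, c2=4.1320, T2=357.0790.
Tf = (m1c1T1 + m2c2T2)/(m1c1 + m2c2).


num = 29780.6035
den = 83.0215
Tf = 358.7094 K

358.7094 K


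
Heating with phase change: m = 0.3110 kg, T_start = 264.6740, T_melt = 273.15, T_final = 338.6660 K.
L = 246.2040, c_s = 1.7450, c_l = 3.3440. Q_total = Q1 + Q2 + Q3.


Q1 (sensible, solid) = 0.3110 * 1.7450 * 8.4760 = 4.5999 kJ
Q2 (latent) = 0.3110 * 246.2040 = 76.5694 kJ
Q3 (sensible, liquid) = 0.3110 * 3.3440 * 65.5160 = 68.1356 kJ
Q_total = 149.3049 kJ

149.3049 kJ


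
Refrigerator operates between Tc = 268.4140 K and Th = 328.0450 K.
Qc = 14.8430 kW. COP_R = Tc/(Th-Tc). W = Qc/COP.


COP = 268.4140 / 59.6310 = 4.5012
W = 14.8430 / 4.5012 = 3.2975 kW

COP = 4.5012, W = 3.2975 kW


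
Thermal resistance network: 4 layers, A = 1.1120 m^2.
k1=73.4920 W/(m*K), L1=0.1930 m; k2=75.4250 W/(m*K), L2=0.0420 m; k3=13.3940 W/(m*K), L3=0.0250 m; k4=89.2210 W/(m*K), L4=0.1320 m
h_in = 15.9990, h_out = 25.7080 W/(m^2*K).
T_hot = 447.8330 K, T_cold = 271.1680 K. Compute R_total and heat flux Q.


R_conv_in = 1/(15.9990*1.1120) = 0.0562
R_1 = 0.1930/(73.4920*1.1120) = 0.0024
R_2 = 0.0420/(75.4250*1.1120) = 0.0005
R_3 = 0.0250/(13.3940*1.1120) = 0.0017
R_4 = 0.1320/(89.2210*1.1120) = 0.0013
R_conv_out = 1/(25.7080*1.1120) = 0.0350
R_total = 0.0971 K/W
Q = 176.6650 / 0.0971 = 1820.1536 W

R_total = 0.0971 K/W, Q = 1820.1536 W


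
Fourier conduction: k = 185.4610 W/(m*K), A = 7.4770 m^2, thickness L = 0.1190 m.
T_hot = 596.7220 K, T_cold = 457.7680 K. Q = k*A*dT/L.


dT = 138.9540 K
Q = 185.4610 * 7.4770 * 138.9540 / 0.1190 = 1619213.3265 W

1619213.3265 W


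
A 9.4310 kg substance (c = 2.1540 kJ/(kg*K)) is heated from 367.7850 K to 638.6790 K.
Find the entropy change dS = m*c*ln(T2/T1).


T2/T1 = 1.7366
ln(T2/T1) = 0.5519
dS = 9.4310 * 2.1540 * 0.5519 = 11.2116 kJ/K

11.2116 kJ/K


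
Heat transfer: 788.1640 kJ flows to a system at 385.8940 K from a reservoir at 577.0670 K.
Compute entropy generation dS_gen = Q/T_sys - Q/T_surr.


dS_sys = 788.1640/385.8940 = 2.0424 kJ/K
dS_surr = -788.1640/577.0670 = -1.3658 kJ/K
dS_gen = 2.0424 - 1.3658 = 0.6766 kJ/K (irreversible)

dS_gen = 0.6766 kJ/K, irreversible


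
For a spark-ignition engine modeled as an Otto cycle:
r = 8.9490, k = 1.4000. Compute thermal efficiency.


r^(k-1) = 2.4028
eta = 1 - 1/2.4028 = 0.5838 = 58.3811%

58.3811%


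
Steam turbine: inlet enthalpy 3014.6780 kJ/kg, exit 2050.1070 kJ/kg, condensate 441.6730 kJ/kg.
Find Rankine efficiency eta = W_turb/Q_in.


W = 964.5710 kJ/kg
Q_in = 2573.0050 kJ/kg
eta = 0.3749 = 37.4881%

eta = 37.4881%


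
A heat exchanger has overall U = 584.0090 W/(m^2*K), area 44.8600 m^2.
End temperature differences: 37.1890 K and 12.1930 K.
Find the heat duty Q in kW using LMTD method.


LMTD = 22.4149 K
Q = 584.0090 * 44.8600 * 22.4149 = 587240.0220 W = 587.2400 kW

587.2400 kW


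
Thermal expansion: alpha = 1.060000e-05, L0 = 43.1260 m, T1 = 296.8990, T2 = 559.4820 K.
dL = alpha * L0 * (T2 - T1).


dT = 262.5830 K
dL = 1.060000e-05 * 43.1260 * 262.5830 = 0.120036 m
L_final = 43.246036 m

dL = 0.120036 m


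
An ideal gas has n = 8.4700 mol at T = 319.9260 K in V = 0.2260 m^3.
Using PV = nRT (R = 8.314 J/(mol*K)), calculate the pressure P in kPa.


P = nRT/V = 8.4700 * 8.314 * 319.9260 / 0.2260
= 22529.0546 / 0.2260 = 99686.0821 Pa = 99.6861 kPa

99.6861 kPa


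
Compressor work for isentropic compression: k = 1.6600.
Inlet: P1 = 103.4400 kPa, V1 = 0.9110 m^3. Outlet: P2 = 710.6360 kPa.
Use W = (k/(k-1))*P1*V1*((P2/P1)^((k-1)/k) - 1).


(k-1)/k = 0.3976
(P2/P1)^exp = 2.1516
W = 2.5152 * 103.4400 * 0.9110 * (2.1516 - 1) = 272.9495 kJ

272.9495 kJ


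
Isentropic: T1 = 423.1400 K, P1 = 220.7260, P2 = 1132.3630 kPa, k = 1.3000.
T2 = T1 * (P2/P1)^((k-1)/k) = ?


(k-1)/k = 0.2308
(P2/P1)^exp = 1.4584
T2 = 423.1400 * 1.4584 = 617.1074 K

617.1074 K


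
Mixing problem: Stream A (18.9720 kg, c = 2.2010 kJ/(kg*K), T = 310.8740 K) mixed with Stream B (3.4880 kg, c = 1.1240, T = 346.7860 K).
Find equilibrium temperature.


num = 14340.8599
den = 45.6779
Tf = 313.9563 K

313.9563 K


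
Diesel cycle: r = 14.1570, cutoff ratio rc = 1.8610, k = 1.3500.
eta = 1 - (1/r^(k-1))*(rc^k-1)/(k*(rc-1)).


r^(k-1) = 2.5284
rc^k = 2.3129
eta = 0.5533 = 55.3259%

55.3259%


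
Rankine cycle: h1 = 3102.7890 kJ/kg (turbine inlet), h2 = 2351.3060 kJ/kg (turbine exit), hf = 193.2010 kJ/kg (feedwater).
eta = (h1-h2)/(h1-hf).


W = 751.4830 kJ/kg
Q_in = 2909.5880 kJ/kg
eta = 0.2583 = 25.8278%

eta = 25.8278%


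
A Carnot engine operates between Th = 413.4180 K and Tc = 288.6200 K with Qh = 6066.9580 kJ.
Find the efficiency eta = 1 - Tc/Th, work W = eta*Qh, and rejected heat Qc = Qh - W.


eta = 1 - 288.6200/413.4180 = 0.3019
W = 0.3019 * 6066.9580 = 1831.4254 kJ
Qc = 6066.9580 - 1831.4254 = 4235.5326 kJ

eta = 30.1869%, W = 1831.4254 kJ, Qc = 4235.5326 kJ


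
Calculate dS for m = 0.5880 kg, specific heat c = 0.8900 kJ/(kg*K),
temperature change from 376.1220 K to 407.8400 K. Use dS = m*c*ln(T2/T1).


T2/T1 = 1.0843
ln(T2/T1) = 0.0810
dS = 0.5880 * 0.8900 * 0.0810 = 0.0424 kJ/K

0.0424 kJ/K


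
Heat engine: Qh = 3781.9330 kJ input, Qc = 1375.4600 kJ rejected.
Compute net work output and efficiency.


W = 3781.9330 - 1375.4600 = 2406.4730 kJ
eta = 2406.4730 / 3781.9330 = 0.6363 = 63.6308%

W = 2406.4730 kJ, eta = 63.6308%


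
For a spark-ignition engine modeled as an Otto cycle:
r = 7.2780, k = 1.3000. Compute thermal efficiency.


r^(k-1) = 1.8139
eta = 1 - 1/1.8139 = 0.4487 = 44.8689%

44.8689%


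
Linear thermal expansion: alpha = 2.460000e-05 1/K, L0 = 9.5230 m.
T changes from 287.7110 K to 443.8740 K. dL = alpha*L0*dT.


dT = 156.1630 K
dL = 2.460000e-05 * 9.5230 * 156.1630 = 0.036584 m
L_final = 9.559584 m

dL = 0.036584 m


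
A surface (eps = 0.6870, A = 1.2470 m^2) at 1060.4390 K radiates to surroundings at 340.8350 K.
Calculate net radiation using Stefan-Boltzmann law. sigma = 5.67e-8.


T^4 = 1.2646e+12
Tsurr^4 = 1.3495e+10
Q = 0.6870 * 5.67e-8 * 1.2470 * 1.2511e+12 = 60770.0290 W

60770.0290 W


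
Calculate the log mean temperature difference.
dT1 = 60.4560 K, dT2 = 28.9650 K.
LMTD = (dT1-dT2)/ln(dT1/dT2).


dT1/dT2 = 2.0872
ln(dT1/dT2) = 0.7358
LMTD = 31.4910 / 0.7358 = 42.7967 K

42.7967 K


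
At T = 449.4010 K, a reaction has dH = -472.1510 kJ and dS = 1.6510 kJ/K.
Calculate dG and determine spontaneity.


T*dS = 449.4010 * 1.6510 = 741.9611 kJ
dG = -472.1510 - 741.9611 = -1214.1121 kJ (spontaneous)

dG = -1214.1121 kJ, spontaneous


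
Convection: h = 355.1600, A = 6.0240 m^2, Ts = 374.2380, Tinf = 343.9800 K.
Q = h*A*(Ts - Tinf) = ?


dT = 30.2580 K
Q = 355.1600 * 6.0240 * 30.2580 = 64736.5020 W

64736.5020 W


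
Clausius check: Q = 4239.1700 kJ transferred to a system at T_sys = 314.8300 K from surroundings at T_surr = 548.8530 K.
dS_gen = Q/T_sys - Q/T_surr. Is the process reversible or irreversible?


dS_sys = 4239.1700/314.8300 = 13.4649 kJ/K
dS_surr = -4239.1700/548.8530 = -7.7237 kJ/K
dS_gen = 13.4649 - 7.7237 = 5.7413 kJ/K (irreversible)

dS_gen = 5.7413 kJ/K, irreversible


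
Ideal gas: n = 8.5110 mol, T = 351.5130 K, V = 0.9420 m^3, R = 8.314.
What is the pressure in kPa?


P = nRT/V = 8.5110 * 8.314 * 351.5130 / 0.9420
= 24873.2195 / 0.9420 = 26404.6916 Pa = 26.4047 kPa

26.4047 kPa


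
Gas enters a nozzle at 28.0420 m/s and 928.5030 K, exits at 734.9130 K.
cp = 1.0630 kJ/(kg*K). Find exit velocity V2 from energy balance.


dT = 193.5900 K
2*cp*1000*dT = 411572.3400
V1^2 = 786.3538
V2 = sqrt(412358.6938) = 642.1516 m/s

642.1516 m/s


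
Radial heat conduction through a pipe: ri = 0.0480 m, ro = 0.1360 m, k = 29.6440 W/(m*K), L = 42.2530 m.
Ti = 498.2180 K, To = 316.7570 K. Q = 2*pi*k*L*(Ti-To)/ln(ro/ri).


dT = 181.4610 K
ln(ro/ri) = 1.0415
Q = 2*pi*29.6440*42.2530*181.4610 / 1.0415 = 1371252.6578 W

1371252.6578 W


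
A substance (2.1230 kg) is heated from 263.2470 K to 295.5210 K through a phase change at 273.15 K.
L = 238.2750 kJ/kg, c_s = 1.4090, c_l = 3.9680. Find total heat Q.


Q1 (sensible, solid) = 2.1230 * 1.4090 * 9.9030 = 29.6229 kJ
Q2 (latent) = 2.1230 * 238.2750 = 505.8578 kJ
Q3 (sensible, liquid) = 2.1230 * 3.9680 * 22.3710 = 188.4547 kJ
Q_total = 723.9355 kJ

723.9355 kJ


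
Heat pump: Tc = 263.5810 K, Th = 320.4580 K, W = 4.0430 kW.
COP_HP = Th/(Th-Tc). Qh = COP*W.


COP = 320.4580 / 56.8770 = 5.6342
Qh = 5.6342 * 4.0430 = 22.7792 kW

COP = 5.6342, Qh = 22.7792 kW


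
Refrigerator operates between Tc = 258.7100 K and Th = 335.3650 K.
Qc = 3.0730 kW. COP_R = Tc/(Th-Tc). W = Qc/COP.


COP = 258.7100 / 76.6550 = 3.3750
W = 3.0730 / 3.3750 = 0.9105 kW

COP = 3.3750, W = 0.9105 kW


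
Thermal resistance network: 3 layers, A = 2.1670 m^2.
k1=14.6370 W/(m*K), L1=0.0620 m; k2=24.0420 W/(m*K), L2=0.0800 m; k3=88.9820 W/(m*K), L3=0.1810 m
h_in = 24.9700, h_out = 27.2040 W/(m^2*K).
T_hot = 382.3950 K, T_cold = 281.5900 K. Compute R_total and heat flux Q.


R_conv_in = 1/(24.9700*2.1670) = 0.0185
R_1 = 0.0620/(14.6370*2.1670) = 0.0020
R_2 = 0.0800/(24.0420*2.1670) = 0.0015
R_3 = 0.1810/(88.9820*2.1670) = 0.0009
R_conv_out = 1/(27.2040*2.1670) = 0.0170
R_total = 0.0399 K/W
Q = 100.8050 / 0.0399 = 2528.1508 W

R_total = 0.0399 K/W, Q = 2528.1508 W


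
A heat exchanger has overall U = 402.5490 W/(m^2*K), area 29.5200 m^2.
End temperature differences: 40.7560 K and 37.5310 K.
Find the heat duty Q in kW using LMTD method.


LMTD = 39.1213 K
Q = 402.5490 * 29.5200 * 39.1213 = 464888.6195 W = 464.8886 kW

464.8886 kW


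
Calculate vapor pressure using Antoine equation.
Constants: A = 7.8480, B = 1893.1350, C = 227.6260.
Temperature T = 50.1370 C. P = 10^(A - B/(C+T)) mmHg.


C+T = 277.7630
B/(C+T) = 6.8156
log10(P) = 7.8480 - 6.8156 = 1.0324
P = 10^1.0324 = 10.7734 mmHg

10.7734 mmHg


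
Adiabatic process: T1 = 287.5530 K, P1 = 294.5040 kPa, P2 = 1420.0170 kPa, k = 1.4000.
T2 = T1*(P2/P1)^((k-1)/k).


(k-1)/k = 0.2857
(P2/P1)^exp = 1.5675
T2 = 287.5530 * 1.5675 = 450.7322 K

450.7322 K


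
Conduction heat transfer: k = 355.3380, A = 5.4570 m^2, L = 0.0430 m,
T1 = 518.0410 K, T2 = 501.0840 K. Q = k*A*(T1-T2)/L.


dT = 16.9570 K
Q = 355.3380 * 5.4570 * 16.9570 / 0.0430 = 764673.7327 W

764673.7327 W


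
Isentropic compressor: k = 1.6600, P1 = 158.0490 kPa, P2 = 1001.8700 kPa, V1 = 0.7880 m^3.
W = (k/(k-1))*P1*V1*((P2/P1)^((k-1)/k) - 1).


(k-1)/k = 0.3976
(P2/P1)^exp = 2.0839
W = 2.5152 * 158.0490 * 0.7880 * (2.0839 - 1) = 339.5223 kJ

339.5223 kJ


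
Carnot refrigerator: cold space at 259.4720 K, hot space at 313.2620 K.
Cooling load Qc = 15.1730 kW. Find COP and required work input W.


COP = 259.4720 / 53.7900 = 4.8238
W = 15.1730 / 4.8238 = 3.1454 kW

COP = 4.8238, W = 3.1454 kW


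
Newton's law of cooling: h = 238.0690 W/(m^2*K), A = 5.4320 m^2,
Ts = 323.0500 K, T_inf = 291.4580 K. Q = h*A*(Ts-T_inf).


dT = 31.5920 K
Q = 238.0690 * 5.4320 * 31.5920 = 40854.4840 W

40854.4840 W


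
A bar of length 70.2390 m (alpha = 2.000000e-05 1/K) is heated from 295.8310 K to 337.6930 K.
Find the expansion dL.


dT = 41.8620 K
dL = 2.000000e-05 * 70.2390 * 41.8620 = 0.058807 m
L_final = 70.297807 m

dL = 0.058807 m


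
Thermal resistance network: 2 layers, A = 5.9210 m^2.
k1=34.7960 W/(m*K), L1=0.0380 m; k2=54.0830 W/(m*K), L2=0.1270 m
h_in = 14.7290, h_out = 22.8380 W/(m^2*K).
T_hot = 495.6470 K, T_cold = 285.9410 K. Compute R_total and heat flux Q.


R_conv_in = 1/(14.7290*5.9210) = 0.0115
R_1 = 0.0380/(34.7960*5.9210) = 0.0002
R_2 = 0.1270/(54.0830*5.9210) = 0.0004
R_conv_out = 1/(22.8380*5.9210) = 0.0074
R_total = 0.0194 K/W
Q = 209.7060 / 0.0194 = 10785.8440 W

R_total = 0.0194 K/W, Q = 10785.8440 W


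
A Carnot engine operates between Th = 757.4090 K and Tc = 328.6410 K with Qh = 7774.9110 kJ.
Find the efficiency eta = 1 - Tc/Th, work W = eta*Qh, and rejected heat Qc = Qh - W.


eta = 1 - 328.6410/757.4090 = 0.5661
W = 0.5661 * 7774.9110 = 4401.3644 kJ
Qc = 7774.9110 - 4401.3644 = 3373.5466 kJ

eta = 56.6098%, W = 4401.3644 kJ, Qc = 3373.5466 kJ


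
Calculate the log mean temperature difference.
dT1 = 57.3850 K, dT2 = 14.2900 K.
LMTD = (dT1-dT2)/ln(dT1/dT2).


dT1/dT2 = 4.0157
ln(dT1/dT2) = 1.3902
LMTD = 43.0950 / 1.3902 = 30.9986 K

30.9986 K


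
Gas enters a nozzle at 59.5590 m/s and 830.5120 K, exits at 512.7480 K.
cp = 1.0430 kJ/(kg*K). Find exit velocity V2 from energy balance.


dT = 317.7640 K
2*cp*1000*dT = 662855.7040
V1^2 = 3547.2745
V2 = sqrt(666402.9785) = 816.3351 m/s

816.3351 m/s


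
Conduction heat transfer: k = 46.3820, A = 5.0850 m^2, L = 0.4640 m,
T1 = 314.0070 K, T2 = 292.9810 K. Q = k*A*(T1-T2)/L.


dT = 21.0260 K
Q = 46.3820 * 5.0850 * 21.0260 / 0.4640 = 10687.5733 W

10687.5733 W


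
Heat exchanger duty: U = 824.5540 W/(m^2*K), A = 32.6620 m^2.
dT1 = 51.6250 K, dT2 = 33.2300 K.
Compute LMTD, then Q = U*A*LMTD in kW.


LMTD = 41.7543 K
Q = 824.5540 * 32.6620 * 41.7543 = 1124510.5574 W = 1124.5106 kW

1124.5106 kW


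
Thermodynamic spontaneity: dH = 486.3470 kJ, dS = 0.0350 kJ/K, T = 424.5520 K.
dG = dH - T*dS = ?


T*dS = 424.5520 * 0.0350 = 14.8593 kJ
dG = 486.3470 - 14.8593 = 471.4877 kJ (non-spontaneous)

dG = 471.4877 kJ, non-spontaneous


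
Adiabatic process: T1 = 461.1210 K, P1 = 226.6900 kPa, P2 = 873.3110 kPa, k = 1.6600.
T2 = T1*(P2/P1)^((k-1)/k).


(k-1)/k = 0.3976
(P2/P1)^exp = 1.7096
T2 = 461.1210 * 1.7096 = 788.3120 K

788.3120 K


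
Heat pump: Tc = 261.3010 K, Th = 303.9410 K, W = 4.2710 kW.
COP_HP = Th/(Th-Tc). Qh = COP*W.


COP = 303.9410 / 42.6400 = 7.1281
Qh = 7.1281 * 4.2710 = 30.4440 kW

COP = 7.1281, Qh = 30.4440 kW


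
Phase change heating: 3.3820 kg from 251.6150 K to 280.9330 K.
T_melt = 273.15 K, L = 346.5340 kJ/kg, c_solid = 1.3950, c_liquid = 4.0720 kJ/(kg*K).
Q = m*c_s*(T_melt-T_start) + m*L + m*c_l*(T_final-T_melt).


Q1 (sensible, solid) = 3.3820 * 1.3950 * 21.5350 = 101.5998 kJ
Q2 (latent) = 3.3820 * 346.5340 = 1171.9780 kJ
Q3 (sensible, liquid) = 3.3820 * 4.0720 * 7.7830 = 107.1836 kJ
Q_total = 1380.7614 kJ

1380.7614 kJ


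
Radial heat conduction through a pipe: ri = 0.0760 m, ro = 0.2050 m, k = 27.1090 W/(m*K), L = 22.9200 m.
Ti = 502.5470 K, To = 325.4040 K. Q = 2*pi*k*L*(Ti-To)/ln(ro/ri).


dT = 177.1430 K
ln(ro/ri) = 0.9923
Q = 2*pi*27.1090*22.9200*177.1430 / 0.9923 = 696946.1249 W

696946.1249 W


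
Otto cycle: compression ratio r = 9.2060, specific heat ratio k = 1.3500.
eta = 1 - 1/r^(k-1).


r^(k-1) = 2.1748
eta = 1 - 1/2.1748 = 0.5402 = 54.0193%

54.0193%


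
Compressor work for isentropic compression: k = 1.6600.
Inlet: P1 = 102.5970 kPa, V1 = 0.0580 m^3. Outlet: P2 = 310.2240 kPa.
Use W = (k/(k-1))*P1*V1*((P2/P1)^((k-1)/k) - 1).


(k-1)/k = 0.3976
(P2/P1)^exp = 1.5526
W = 2.5152 * 102.5970 * 0.0580 * (1.5526 - 1) = 8.2705 kJ

8.2705 kJ


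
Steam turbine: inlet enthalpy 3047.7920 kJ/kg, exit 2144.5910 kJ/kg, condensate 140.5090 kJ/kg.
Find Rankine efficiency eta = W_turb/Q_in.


W = 903.2010 kJ/kg
Q_in = 2907.2830 kJ/kg
eta = 0.3107 = 31.0668%

eta = 31.0668%


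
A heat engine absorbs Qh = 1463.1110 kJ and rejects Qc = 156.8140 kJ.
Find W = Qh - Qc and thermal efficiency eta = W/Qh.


W = 1463.1110 - 156.8140 = 1306.2970 kJ
eta = 1306.2970 / 1463.1110 = 0.8928 = 89.2822%

W = 1306.2970 kJ, eta = 89.2822%


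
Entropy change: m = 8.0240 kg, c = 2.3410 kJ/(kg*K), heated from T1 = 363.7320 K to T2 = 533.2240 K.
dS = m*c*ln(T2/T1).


T2/T1 = 1.4660
ln(T2/T1) = 0.3825
dS = 8.0240 * 2.3410 * 0.3825 = 7.1854 kJ/K

7.1854 kJ/K


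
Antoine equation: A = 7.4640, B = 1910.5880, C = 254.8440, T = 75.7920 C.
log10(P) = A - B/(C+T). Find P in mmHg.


C+T = 330.6360
B/(C+T) = 5.7785
log10(P) = 7.4640 - 5.7785 = 1.6855
P = 10^1.6855 = 48.4704 mmHg

48.4704 mmHg


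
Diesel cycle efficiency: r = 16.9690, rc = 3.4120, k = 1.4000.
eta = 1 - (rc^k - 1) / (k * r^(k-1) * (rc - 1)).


r^(k-1) = 3.1036
rc^k = 5.5746
eta = 0.5635 = 56.3500%

56.3500%


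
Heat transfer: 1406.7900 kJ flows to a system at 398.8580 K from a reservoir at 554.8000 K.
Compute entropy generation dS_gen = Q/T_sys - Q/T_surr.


dS_sys = 1406.7900/398.8580 = 3.5270 kJ/K
dS_surr = -1406.7900/554.8000 = -2.5357 kJ/K
dS_gen = 3.5270 - 2.5357 = 0.9914 kJ/K (irreversible)

dS_gen = 0.9914 kJ/K, irreversible


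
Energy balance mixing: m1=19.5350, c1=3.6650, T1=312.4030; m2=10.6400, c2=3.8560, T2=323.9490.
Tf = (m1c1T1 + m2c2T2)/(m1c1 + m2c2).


num = 35657.6626
den = 112.6236
Tf = 316.6091 K

316.6091 K


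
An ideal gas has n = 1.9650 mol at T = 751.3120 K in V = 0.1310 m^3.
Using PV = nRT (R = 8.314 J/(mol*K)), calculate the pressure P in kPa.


P = nRT/V = 1.9650 * 8.314 * 751.3120 / 0.1310
= 12274.1917 / 0.1310 = 93696.1195 Pa = 93.6961 kPa

93.6961 kPa


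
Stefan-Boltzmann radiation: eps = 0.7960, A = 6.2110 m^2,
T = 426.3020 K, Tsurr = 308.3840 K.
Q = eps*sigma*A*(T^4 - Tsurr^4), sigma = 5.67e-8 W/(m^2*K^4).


T^4 = 3.3027e+10
Tsurr^4 = 9.0441e+09
Q = 0.7960 * 5.67e-8 * 6.2110 * 2.3983e+10 = 6722.9377 W

6722.9377 W


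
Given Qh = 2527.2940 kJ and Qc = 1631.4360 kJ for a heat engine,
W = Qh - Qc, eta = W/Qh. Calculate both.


W = 2527.2940 - 1631.4360 = 895.8580 kJ
eta = 895.8580 / 2527.2940 = 0.3545 = 35.4473%

W = 895.8580 kJ, eta = 35.4473%


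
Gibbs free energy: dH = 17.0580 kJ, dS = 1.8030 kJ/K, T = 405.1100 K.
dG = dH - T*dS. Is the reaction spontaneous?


T*dS = 405.1100 * 1.8030 = 730.4133 kJ
dG = 17.0580 - 730.4133 = -713.3553 kJ (spontaneous)

dG = -713.3553 kJ, spontaneous


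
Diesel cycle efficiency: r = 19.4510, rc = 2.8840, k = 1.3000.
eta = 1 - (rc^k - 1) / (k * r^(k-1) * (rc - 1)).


r^(k-1) = 2.4360
rc^k = 3.9627
eta = 0.5034 = 50.3426%

50.3426%


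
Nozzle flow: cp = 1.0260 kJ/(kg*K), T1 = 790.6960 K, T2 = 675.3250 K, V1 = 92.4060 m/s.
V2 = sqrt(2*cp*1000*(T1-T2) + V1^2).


dT = 115.3710 K
2*cp*1000*dT = 236741.2920
V1^2 = 8538.8688
V2 = sqrt(245280.1608) = 495.2577 m/s

495.2577 m/s


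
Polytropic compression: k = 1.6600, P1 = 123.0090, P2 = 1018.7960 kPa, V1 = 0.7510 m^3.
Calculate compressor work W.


(k-1)/k = 0.3976
(P2/P1)^exp = 2.3176
W = 2.5152 * 123.0090 * 0.7510 * (2.3176 - 1) = 306.1546 kJ

306.1546 kJ


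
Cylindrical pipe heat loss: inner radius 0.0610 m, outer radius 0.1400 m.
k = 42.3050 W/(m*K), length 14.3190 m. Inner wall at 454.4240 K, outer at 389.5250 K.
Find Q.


dT = 64.8990 K
ln(ro/ri) = 0.8308
Q = 2*pi*42.3050*14.3190*64.8990 / 0.8308 = 297332.3820 W

297332.3820 W


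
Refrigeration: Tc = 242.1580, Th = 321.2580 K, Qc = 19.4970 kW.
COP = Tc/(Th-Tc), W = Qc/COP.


COP = 242.1580 / 79.1000 = 3.0614
W = 19.4970 / 3.0614 = 6.3686 kW

COP = 3.0614, W = 6.3686 kW


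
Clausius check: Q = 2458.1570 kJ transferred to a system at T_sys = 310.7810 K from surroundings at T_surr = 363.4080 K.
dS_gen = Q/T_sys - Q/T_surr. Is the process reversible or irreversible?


dS_sys = 2458.1570/310.7810 = 7.9096 kJ/K
dS_surr = -2458.1570/363.4080 = -6.7642 kJ/K
dS_gen = 7.9096 - 6.7642 = 1.1454 kJ/K (irreversible)

dS_gen = 1.1454 kJ/K, irreversible


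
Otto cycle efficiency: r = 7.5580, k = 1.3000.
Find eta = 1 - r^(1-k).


r^(k-1) = 1.8345
eta = 1 - 1/1.8345 = 0.4549 = 45.4898%

45.4898%


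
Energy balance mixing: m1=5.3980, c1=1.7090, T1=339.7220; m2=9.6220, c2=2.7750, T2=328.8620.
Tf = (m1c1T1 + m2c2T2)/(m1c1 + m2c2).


num = 11914.9580
den = 35.9262
Tf = 331.6506 K

331.6506 K


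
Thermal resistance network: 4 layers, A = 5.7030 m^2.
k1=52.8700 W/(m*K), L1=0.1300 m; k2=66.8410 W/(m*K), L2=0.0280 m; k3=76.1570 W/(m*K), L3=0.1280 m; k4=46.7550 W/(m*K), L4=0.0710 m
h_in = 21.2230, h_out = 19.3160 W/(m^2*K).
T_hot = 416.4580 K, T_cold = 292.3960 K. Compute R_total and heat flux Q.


R_conv_in = 1/(21.2230*5.7030) = 0.0083
R_1 = 0.1300/(52.8700*5.7030) = 0.0004
R_2 = 0.0280/(66.8410*5.7030) = 7.3453e-05
R_3 = 0.1280/(76.1570*5.7030) = 0.0003
R_4 = 0.0710/(46.7550*5.7030) = 0.0003
R_conv_out = 1/(19.3160*5.7030) = 0.0091
R_total = 0.0184 K/W
Q = 124.0620 / 0.0184 = 6740.5021 W

R_total = 0.0184 K/W, Q = 6740.5021 W


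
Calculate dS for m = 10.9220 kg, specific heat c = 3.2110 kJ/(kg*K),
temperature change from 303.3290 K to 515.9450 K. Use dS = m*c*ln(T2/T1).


T2/T1 = 1.7009
ln(T2/T1) = 0.5312
dS = 10.9220 * 3.2110 * 0.5312 = 18.6288 kJ/K

18.6288 kJ/K


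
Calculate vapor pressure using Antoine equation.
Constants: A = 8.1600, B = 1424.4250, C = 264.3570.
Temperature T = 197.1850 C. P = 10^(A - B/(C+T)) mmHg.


C+T = 461.5420
B/(C+T) = 3.0862
log10(P) = 8.1600 - 3.0862 = 5.0738
P = 10^5.0738 = 118513.9558 mmHg

118513.9558 mmHg


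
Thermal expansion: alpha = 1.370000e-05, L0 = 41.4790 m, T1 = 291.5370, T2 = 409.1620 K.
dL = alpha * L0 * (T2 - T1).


dT = 117.6250 K
dL = 1.370000e-05 * 41.4790 * 117.6250 = 0.066842 m
L_final = 41.545842 m

dL = 0.066842 m


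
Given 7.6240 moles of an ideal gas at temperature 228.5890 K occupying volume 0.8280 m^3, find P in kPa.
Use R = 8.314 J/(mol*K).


P = nRT/V = 7.6240 * 8.314 * 228.5890 / 0.8280
= 14489.3277 / 0.8280 = 17499.1881 Pa = 17.4992 kPa

17.4992 kPa


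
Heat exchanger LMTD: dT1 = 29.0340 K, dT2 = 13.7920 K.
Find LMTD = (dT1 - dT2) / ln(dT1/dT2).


dT1/dT2 = 2.1051
ln(dT1/dT2) = 0.7444
LMTD = 15.2420 / 0.7444 = 20.4761 K

20.4761 K


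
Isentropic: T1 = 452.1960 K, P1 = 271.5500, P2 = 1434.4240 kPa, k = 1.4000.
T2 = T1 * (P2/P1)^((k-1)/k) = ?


(k-1)/k = 0.2857
(P2/P1)^exp = 1.6089
T2 = 452.1960 * 1.6089 = 727.5267 K

727.5267 K


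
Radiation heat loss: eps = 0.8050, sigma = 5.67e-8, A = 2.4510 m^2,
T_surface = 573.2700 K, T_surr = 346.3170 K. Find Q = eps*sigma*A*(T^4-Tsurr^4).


T^4 = 1.0800e+11
Tsurr^4 = 1.4385e+10
Q = 0.8050 * 5.67e-8 * 2.4510 * 9.3619e+10 = 10473.3365 W

10473.3365 W


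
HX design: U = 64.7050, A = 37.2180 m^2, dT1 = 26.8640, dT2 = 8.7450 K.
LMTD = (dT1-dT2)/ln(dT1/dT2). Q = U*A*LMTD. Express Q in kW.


LMTD = 16.1445 K
Q = 64.7050 * 37.2180 * 16.1445 = 38878.9210 W = 38.8789 kW

38.8789 kW


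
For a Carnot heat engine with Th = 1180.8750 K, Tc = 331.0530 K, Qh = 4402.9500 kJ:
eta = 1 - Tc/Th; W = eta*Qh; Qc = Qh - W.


eta = 1 - 331.0530/1180.8750 = 0.7197
W = 0.7197 * 4402.9500 = 3168.6028 kJ
Qc = 4402.9500 - 3168.6028 = 1234.3472 kJ

eta = 71.9654%, W = 3168.6028 kJ, Qc = 1234.3472 kJ


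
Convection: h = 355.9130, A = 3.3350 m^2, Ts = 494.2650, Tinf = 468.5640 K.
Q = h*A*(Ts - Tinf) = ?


dT = 25.7010 K
Q = 355.9130 * 3.3350 * 25.7010 = 30506.3122 W

30506.3122 W


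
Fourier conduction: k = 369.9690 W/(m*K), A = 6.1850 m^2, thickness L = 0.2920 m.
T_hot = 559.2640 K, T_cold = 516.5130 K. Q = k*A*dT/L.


dT = 42.7510 K
Q = 369.9690 * 6.1850 * 42.7510 / 0.2920 = 335018.2503 W

335018.2503 W


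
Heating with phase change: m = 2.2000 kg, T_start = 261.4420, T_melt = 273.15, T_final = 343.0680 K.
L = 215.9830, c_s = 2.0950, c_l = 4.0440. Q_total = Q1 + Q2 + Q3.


Q1 (sensible, solid) = 2.2000 * 2.0950 * 11.7080 = 53.9622 kJ
Q2 (latent) = 2.2000 * 215.9830 = 475.1626 kJ
Q3 (sensible, liquid) = 2.2000 * 4.0440 * 69.9180 = 622.0465 kJ
Q_total = 1151.1712 kJ

1151.1712 kJ


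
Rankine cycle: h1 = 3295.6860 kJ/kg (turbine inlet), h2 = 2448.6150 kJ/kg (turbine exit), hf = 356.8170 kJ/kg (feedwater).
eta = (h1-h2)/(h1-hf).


W = 847.0710 kJ/kg
Q_in = 2938.8690 kJ/kg
eta = 0.2882 = 28.8230%

eta = 28.8230%


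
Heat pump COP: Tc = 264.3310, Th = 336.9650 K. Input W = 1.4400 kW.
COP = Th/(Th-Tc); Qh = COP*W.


COP = 336.9650 / 72.6340 = 4.6392
Qh = 4.6392 * 1.4400 = 6.6805 kW

COP = 4.6392, Qh = 6.6805 kW


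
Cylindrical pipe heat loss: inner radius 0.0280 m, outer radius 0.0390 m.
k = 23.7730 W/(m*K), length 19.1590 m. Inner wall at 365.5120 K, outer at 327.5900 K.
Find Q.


dT = 37.9220 K
ln(ro/ri) = 0.3314
Q = 2*pi*23.7730*19.1590*37.9220 / 0.3314 = 327515.3069 W

327515.3069 W


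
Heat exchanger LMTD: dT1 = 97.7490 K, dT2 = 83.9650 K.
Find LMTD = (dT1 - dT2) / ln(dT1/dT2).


dT1/dT2 = 1.1642
ln(dT1/dT2) = 0.1520
LMTD = 13.7840 / 0.1520 = 90.6825 K

90.6825 K


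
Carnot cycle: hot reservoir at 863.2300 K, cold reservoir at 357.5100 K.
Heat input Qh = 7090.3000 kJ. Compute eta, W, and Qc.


eta = 1 - 357.5100/863.2300 = 0.5858
W = 0.5858 * 7090.3000 = 4153.8252 kJ
Qc = 7090.3000 - 4153.8252 = 2936.4748 kJ

eta = 58.5846%, W = 4153.8252 kJ, Qc = 2936.4748 kJ


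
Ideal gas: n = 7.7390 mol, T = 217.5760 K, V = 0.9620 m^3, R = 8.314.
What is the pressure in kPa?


P = nRT/V = 7.7390 * 8.314 * 217.5760 / 0.9620
= 13999.2850 / 0.9620 = 14552.2713 Pa = 14.5523 kPa

14.5523 kPa


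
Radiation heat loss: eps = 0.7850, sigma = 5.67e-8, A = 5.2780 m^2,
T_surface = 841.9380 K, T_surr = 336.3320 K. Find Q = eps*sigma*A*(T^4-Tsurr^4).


T^4 = 5.0248e+11
Tsurr^4 = 1.2796e+10
Q = 0.7850 * 5.67e-8 * 5.2780 * 4.8969e+11 = 115037.5868 W

115037.5868 W


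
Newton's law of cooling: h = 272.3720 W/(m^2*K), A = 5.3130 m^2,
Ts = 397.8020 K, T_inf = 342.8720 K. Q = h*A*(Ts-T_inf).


dT = 54.9300 K
Q = 272.3720 * 5.3130 * 54.9300 = 79489.8861 W

79489.8861 W


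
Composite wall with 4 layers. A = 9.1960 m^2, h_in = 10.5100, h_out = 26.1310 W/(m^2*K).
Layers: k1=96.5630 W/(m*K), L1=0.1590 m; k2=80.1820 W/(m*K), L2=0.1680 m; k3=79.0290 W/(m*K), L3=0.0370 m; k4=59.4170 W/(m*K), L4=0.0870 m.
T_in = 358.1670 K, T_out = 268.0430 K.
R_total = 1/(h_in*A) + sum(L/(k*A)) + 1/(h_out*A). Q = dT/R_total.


R_conv_in = 1/(10.5100*9.1960) = 0.0103
R_1 = 0.1590/(96.5630*9.1960) = 0.0002
R_2 = 0.1680/(80.1820*9.1960) = 0.0002
R_3 = 0.0370/(79.0290*9.1960) = 5.0912e-05
R_4 = 0.0870/(59.4170*9.1960) = 0.0002
R_conv_out = 1/(26.1310*9.1960) = 0.0042
R_total = 0.0151 K/W
Q = 90.1240 / 0.0151 = 5958.5714 W

R_total = 0.0151 K/W, Q = 5958.5714 W


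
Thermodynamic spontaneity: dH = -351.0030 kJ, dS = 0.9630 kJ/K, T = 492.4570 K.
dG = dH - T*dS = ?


T*dS = 492.4570 * 0.9630 = 474.2361 kJ
dG = -351.0030 - 474.2361 = -825.2391 kJ (spontaneous)

dG = -825.2391 kJ, spontaneous


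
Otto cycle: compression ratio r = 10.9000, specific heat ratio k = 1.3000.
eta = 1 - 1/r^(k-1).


r^(k-1) = 2.0475
eta = 1 - 1/2.0475 = 0.5116 = 51.1604%

51.1604%


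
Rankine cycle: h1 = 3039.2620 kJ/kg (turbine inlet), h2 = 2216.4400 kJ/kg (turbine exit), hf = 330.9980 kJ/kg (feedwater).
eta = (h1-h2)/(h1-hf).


W = 822.8220 kJ/kg
Q_in = 2708.2640 kJ/kg
eta = 0.3038 = 30.3819%

eta = 30.3819%


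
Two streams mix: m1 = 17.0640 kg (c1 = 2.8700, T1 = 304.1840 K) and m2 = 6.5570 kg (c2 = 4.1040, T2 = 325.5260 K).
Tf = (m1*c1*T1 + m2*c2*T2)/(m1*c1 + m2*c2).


num = 23656.8911
den = 75.8836
Tf = 311.7523 K

311.7523 K


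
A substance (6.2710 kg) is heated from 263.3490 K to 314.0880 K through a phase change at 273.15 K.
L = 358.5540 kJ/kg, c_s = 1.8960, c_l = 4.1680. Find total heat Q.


Q1 (sensible, solid) = 6.2710 * 1.8960 * 9.8010 = 116.5321 kJ
Q2 (latent) = 6.2710 * 358.5540 = 2248.4921 kJ
Q3 (sensible, liquid) = 6.2710 * 4.1680 * 40.9380 = 1070.0181 kJ
Q_total = 3435.0423 kJ

3435.0423 kJ


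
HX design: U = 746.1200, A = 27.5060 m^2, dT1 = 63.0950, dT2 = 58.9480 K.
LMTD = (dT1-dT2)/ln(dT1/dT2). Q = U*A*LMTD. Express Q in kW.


LMTD = 60.9980 K
Q = 746.1200 * 27.5060 * 60.9980 = 1251848.4789 W = 1251.8485 kW

1251.8485 kW


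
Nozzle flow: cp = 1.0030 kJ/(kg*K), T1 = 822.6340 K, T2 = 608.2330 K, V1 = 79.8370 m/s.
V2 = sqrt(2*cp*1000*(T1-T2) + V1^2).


dT = 214.4010 K
2*cp*1000*dT = 430088.4060
V1^2 = 6373.9466
V2 = sqrt(436462.3526) = 660.6530 m/s

660.6530 m/s


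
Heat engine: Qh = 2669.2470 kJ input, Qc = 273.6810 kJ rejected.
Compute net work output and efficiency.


W = 2669.2470 - 273.6810 = 2395.5660 kJ
eta = 2395.5660 / 2669.2470 = 0.8975 = 89.7469%

W = 2395.5660 kJ, eta = 89.7469%


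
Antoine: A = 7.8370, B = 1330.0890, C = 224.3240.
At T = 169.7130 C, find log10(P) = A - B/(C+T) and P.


C+T = 394.0370
B/(C+T) = 3.3755
log10(P) = 7.8370 - 3.3755 = 4.4615
P = 10^4.4615 = 28937.2054 mmHg

28937.2054 mmHg


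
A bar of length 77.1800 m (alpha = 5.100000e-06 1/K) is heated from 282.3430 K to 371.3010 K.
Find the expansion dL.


dT = 88.9580 K
dL = 5.100000e-06 * 77.1800 * 88.9580 = 0.035015 m
L_final = 77.215015 m

dL = 0.035015 m


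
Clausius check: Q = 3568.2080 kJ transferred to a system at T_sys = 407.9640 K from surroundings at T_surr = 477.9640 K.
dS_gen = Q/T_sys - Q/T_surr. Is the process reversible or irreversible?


dS_sys = 3568.2080/407.9640 = 8.7464 kJ/K
dS_surr = -3568.2080/477.9640 = -7.4654 kJ/K
dS_gen = 8.7464 - 7.4654 = 1.2809 kJ/K (irreversible)

dS_gen = 1.2809 kJ/K, irreversible


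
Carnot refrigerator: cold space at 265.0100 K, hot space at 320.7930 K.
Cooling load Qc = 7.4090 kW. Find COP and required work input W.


COP = 265.0100 / 55.7830 = 4.7507
W = 7.4090 / 4.7507 = 1.5595 kW

COP = 4.7507, W = 1.5595 kW


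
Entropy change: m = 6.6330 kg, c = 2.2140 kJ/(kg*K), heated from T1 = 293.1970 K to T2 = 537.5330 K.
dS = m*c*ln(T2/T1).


T2/T1 = 1.8334
ln(T2/T1) = 0.6061
dS = 6.6330 * 2.2140 * 0.6061 = 8.9015 kJ/K

8.9015 kJ/K


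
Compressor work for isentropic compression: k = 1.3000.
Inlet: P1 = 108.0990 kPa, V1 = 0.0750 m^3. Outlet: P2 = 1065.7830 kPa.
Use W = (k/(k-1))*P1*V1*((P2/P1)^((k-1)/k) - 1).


(k-1)/k = 0.2308
(P2/P1)^exp = 1.6957
W = 4.3333 * 108.0990 * 0.0750 * (1.6957 - 1) = 24.4415 kJ

24.4415 kJ


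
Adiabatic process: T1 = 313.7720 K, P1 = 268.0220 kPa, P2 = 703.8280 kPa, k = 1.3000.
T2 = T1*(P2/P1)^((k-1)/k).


(k-1)/k = 0.2308
(P2/P1)^exp = 1.2496
T2 = 313.7720 * 1.2496 = 392.0801 K

392.0801 K


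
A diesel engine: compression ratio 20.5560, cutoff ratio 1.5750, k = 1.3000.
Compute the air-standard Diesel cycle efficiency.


r^(k-1) = 2.4767
rc^k = 1.8049
eta = 0.5652 = 56.5214%

56.5214%


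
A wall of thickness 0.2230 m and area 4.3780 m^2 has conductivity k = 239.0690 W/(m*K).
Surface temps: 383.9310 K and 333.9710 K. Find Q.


dT = 49.9600 K
Q = 239.0690 * 4.3780 * 49.9600 / 0.2230 = 234485.8221 W

234485.8221 W


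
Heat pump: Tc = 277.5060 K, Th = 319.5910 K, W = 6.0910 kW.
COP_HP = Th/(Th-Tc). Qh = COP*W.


COP = 319.5910 / 42.0850 = 7.5939
Qh = 7.5939 * 6.0910 = 46.2547 kW

COP = 7.5939, Qh = 46.2547 kW


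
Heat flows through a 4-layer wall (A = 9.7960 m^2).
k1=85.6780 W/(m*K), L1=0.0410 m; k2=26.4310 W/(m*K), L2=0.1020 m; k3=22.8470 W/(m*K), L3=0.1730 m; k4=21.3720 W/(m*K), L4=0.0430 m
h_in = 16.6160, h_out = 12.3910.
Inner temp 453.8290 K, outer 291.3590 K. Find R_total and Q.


R_conv_in = 1/(16.6160*9.7960) = 0.0061
R_1 = 0.0410/(85.6780*9.7960) = 4.8850e-05
R_2 = 0.1020/(26.4310*9.7960) = 0.0004
R_3 = 0.1730/(22.8470*9.7960) = 0.0008
R_4 = 0.0430/(21.3720*9.7960) = 0.0002
R_conv_out = 1/(12.3910*9.7960) = 0.0082
R_total = 0.0158 K/W
Q = 162.4700 / 0.0158 = 10280.8110 W

R_total = 0.0158 K/W, Q = 10280.8110 W


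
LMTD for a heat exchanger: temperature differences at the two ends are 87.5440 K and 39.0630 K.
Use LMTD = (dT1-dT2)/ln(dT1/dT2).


dT1/dT2 = 2.2411
ln(dT1/dT2) = 0.8070
LMTD = 48.4810 / 0.8070 = 60.0781 K

60.0781 K


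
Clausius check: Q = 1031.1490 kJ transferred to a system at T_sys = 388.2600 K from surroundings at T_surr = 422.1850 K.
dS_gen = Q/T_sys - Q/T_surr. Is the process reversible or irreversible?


dS_sys = 1031.1490/388.2600 = 2.6558 kJ/K
dS_surr = -1031.1490/422.1850 = -2.4424 kJ/K
dS_gen = 2.6558 - 2.4424 = 0.2134 kJ/K (irreversible)

dS_gen = 0.2134 kJ/K, irreversible


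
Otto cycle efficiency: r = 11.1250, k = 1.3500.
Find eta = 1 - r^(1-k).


r^(k-1) = 2.3238
eta = 1 - 1/2.3238 = 0.5697 = 56.9677%

56.9677%


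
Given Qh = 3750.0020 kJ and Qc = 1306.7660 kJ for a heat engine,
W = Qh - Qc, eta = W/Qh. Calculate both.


W = 3750.0020 - 1306.7660 = 2443.2360 kJ
eta = 2443.2360 / 3750.0020 = 0.6515 = 65.1529%

W = 2443.2360 kJ, eta = 65.1529%


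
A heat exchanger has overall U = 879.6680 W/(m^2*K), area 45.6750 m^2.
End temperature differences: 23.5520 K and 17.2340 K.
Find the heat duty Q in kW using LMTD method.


LMTD = 20.2288 K
Q = 879.6680 * 45.6750 * 20.2288 = 812770.7120 W = 812.7707 kW

812.7707 kW


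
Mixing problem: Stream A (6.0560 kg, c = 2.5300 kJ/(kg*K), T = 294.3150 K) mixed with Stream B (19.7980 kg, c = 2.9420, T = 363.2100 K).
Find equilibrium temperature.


num = 25664.8268
den = 73.5674
Tf = 348.8614 K

348.8614 K


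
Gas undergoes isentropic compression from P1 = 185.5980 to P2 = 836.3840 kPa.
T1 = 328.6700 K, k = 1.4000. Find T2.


(k-1)/k = 0.2857
(P2/P1)^exp = 1.5375
T2 = 328.6700 * 1.5375 = 505.3233 K

505.3233 K


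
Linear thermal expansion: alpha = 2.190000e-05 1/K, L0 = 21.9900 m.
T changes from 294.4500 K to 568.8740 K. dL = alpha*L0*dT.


dT = 274.4240 K
dL = 2.190000e-05 * 21.9900 * 274.4240 = 0.132157 m
L_final = 22.122157 m

dL = 0.132157 m


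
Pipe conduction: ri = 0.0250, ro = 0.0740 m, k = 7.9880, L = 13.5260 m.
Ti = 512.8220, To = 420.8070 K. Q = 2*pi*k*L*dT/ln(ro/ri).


dT = 92.0150 K
ln(ro/ri) = 1.0852
Q = 2*pi*7.9880*13.5260*92.0150 / 1.0852 = 57562.6061 W

57562.6061 W


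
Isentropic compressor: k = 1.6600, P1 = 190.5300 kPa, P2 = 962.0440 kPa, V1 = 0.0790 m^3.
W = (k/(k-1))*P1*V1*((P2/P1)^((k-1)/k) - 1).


(k-1)/k = 0.3976
(P2/P1)^exp = 1.9037
W = 2.5152 * 190.5300 * 0.0790 * (1.9037 - 1) = 34.2120 kJ

34.2120 kJ


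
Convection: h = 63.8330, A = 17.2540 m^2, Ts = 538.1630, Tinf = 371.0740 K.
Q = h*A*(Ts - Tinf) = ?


dT = 167.0890 K
Q = 63.8330 * 17.2540 * 167.0890 = 184027.5775 W

184027.5775 W


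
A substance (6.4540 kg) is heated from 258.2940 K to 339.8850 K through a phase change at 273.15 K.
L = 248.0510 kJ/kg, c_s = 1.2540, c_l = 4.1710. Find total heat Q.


Q1 (sensible, solid) = 6.4540 * 1.2540 * 14.8560 = 120.2343 kJ
Q2 (latent) = 6.4540 * 248.0510 = 1600.9212 kJ
Q3 (sensible, liquid) = 6.4540 * 4.1710 * 66.7350 = 1796.4818 kJ
Q_total = 3517.6372 kJ

3517.6372 kJ


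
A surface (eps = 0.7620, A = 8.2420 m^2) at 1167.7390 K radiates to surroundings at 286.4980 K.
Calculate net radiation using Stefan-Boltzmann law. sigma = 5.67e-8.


T^4 = 1.8594e+12
Tsurr^4 = 6.7373e+09
Q = 0.7620 * 5.67e-8 * 8.2420 * 1.8527e+12 = 659746.8833 W

659746.8833 W


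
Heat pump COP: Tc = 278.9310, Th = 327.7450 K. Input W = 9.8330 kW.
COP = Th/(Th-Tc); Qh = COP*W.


COP = 327.7450 / 48.8140 = 6.7142
Qh = 6.7142 * 9.8330 = 66.0203 kW

COP = 6.7142, Qh = 66.0203 kW


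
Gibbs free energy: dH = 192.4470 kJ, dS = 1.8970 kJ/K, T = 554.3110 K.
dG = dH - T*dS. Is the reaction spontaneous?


T*dS = 554.3110 * 1.8970 = 1051.5280 kJ
dG = 192.4470 - 1051.5280 = -859.0810 kJ (spontaneous)

dG = -859.0810 kJ, spontaneous


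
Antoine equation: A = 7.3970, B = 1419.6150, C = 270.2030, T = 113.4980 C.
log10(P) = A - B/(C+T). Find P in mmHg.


C+T = 383.7010
B/(C+T) = 3.6998
log10(P) = 7.3970 - 3.6998 = 3.6972
P = 10^3.6972 = 4979.7221 mmHg

4979.7221 mmHg


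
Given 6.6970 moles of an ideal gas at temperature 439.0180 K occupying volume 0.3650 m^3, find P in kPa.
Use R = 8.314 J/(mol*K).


P = nRT/V = 6.6970 * 8.314 * 439.0180 / 0.3650
= 24444.0209 / 0.3650 = 66969.9202 Pa = 66.9699 kPa

66.9699 kPa
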